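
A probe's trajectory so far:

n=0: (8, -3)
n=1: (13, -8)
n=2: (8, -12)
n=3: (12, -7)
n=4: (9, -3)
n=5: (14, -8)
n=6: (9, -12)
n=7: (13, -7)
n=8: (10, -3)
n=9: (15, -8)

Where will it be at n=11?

(14, -7)

Differencing gives (+5, -5), (-5, -4), (+4, +5), (-3, +4), (+5, -5), (-5, -4), (+4, +5), (-3, +4), (+5, -5). This is the pattern (+5, -5), (-5, -4), (+4, +5), (-3, +4) repeated.
step 10: apply (-5, -4) → (10, -12)
step 11: apply (+4, +5) → (14, -7)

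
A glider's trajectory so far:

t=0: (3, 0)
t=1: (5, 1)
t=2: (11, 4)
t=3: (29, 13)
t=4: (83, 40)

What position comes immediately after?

(245, 121)

Step-to-step displacements: (+2, +1), (+6, +3), (+18, +9), (+54, +27); each is 3× the previous.
step 5: (83, 40) + (+162, +81) → (245, 121)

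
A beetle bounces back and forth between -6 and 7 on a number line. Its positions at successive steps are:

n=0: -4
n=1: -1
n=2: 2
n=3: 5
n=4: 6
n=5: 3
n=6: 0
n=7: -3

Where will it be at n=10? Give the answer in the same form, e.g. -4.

The value reflects between -6 and 7, moving 3 per step.
  step 8: -3 → -6
  step 9: -6 → -3
  step 10: -3 → 0

0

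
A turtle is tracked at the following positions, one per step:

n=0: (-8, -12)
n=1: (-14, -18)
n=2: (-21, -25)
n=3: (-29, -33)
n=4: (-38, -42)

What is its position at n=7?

(-71, -75)

Taking differences between consecutive positions: (-6, -6), (-7, -7), (-8, -8), (-9, -9). These grow by (-1, -1) each step.
step 5: (-38, -42) + (-10, -10) → (-48, -52)
step 6: (-48, -52) + (-11, -11) → (-59, -63)
step 7: (-59, -63) + (-12, -12) → (-71, -75)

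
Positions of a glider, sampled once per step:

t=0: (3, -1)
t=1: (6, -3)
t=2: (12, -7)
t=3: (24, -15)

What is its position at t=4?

Consecutive displacements (+3, -2), (+6, -4), (+12, -8) scale by a factor of 2 each step.
step 4: (24, -15) + (+24, -16) → (48, -31)

(48, -31)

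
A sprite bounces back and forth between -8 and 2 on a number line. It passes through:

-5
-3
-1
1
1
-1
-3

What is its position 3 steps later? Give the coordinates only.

The value reflects between -8 and 2, moving 2 per step.
  step 7: -3 → -5
  step 8: -5 → -7
  step 9: -7 → -7

-7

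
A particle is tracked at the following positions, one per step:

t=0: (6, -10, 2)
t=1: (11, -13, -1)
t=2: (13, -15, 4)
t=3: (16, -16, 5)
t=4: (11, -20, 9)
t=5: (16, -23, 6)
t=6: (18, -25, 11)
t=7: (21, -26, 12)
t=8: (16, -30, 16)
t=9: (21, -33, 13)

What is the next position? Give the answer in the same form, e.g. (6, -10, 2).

The moves between consecutive positions are (+5, -3, -3), (+2, -2, +5), (+3, -1, +1), (-5, -4, +4), (+5, -3, -3), (+2, -2, +5), (+3, -1, +1), (-5, -4, +4), (+5, -3, -3); they repeat the 4-cycle [(+5, -3, -3), (+2, -2, +5), (+3, -1, +1), (-5, -4, +4)].
step 10: apply (+2, -2, +5) → (23, -35, 18)

(23, -35, 18)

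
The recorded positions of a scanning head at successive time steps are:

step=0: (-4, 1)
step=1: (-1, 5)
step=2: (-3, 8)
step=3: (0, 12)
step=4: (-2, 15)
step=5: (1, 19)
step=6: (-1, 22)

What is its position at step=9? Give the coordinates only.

Step-to-step displacements: (+3, +4), (-2, +3), (+3, +4), (-2, +3), (+3, +4), (-2, +3) — a repeating cycle of length 2.
step 7: apply (+3, +4) → (2, 26)
step 8: apply (-2, +3) → (0, 29)
step 9: apply (+3, +4) → (3, 33)

(3, 33)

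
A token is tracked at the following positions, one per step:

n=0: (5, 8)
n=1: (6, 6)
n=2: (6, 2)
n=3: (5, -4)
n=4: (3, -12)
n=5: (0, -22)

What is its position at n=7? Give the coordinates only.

(-9, -48)

Successive displacements: (+1, -2), (+0, -4), (-1, -6), (-2, -8), (-3, -10) — each changes by (-1, -2).
step 6: (0, -22) + (-4, -12) → (-4, -34)
step 7: (-4, -34) + (-5, -14) → (-9, -48)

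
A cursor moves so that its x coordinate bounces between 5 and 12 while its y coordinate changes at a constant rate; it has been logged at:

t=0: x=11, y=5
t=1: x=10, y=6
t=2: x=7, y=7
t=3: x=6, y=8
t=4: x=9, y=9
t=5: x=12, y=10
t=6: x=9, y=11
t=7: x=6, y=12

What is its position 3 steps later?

x=11, y=15

The x coordinate travels 3 per step and bounces off the walls at 5 and 12.
  step 8: 6 → 7
  step 9: 7 → 10
  step 10: 10 → 11
The y coordinate changes by +1 each step: at step 10 it is 15.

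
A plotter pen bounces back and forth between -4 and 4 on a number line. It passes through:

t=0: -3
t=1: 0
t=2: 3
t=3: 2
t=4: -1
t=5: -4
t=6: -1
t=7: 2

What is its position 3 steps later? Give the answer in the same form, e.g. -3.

-3

The value reflects between -4 and 4, moving 3 per step.
  step 8: 2 → 3
  step 9: 3 → 0
  step 10: 0 → -3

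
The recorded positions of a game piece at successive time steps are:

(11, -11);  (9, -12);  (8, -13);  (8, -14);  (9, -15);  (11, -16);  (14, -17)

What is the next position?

Successive displacements: (-2, -1), (-1, -1), (+0, -1), (+1, -1), (+2, -1), (+3, -1) — each changes by (+1, +0).
step 7: (14, -17) + (+4, -1) → (18, -18)

(18, -18)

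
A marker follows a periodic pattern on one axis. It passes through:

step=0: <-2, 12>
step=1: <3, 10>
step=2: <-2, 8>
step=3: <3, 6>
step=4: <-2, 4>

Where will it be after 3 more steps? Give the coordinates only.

First: cycles through -2, 3 every 2 steps. Step 7 lands at position 1 of the cycle → 3.
Second: linear, -2 per step → -2 at step 7.

<3, -2>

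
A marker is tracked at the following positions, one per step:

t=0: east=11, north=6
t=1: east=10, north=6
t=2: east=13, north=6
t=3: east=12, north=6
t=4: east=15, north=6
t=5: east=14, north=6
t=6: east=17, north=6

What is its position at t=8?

Differencing gives (-1, +0), (+3, +0), (-1, +0), (+3, +0), (-1, +0), (+3, +0). This is the pattern (-1, +0), (+3, +0) repeated.
step 7: apply (-1, +0) → east=16, north=6
step 8: apply (+3, +0) → east=19, north=6

east=19, north=6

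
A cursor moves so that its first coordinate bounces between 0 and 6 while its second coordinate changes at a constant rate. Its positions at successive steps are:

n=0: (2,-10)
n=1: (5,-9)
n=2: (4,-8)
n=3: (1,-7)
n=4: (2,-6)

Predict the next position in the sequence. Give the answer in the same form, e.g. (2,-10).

(5,-5)

The first coordinate reflects between 0 and 6, moving 3 per step.
  step 5: 2 → 5
The second coordinate changes by +1 each step: at step 5 it is -5.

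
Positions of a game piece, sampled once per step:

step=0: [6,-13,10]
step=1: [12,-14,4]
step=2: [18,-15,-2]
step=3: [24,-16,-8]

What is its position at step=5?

Each step adds [+6,-1,-6] to the position.
step 4: [24,-16,-8] + [+6,-1,-6] → [30,-17,-14]
step 5: [30,-17,-14] + [+6,-1,-6] → [36,-18,-20]

[36,-18,-20]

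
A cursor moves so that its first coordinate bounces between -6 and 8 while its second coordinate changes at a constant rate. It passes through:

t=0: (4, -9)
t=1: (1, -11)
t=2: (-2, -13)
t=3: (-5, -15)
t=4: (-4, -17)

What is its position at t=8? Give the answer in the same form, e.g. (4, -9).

(8, -25)

The first coordinate reflects between -6 and 8, moving 3 per step.
  step 5: -4 → -1
  step 6: -1 → 2
  step 7: 2 → 5
  step 8: 5 → 8
The second coordinate changes by -2 each step: at step 8 it is -25.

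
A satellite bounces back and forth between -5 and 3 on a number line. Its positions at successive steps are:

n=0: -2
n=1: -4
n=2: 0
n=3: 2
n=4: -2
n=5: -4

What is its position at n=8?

The value reflects between -5 and 3, moving 4 per step.
  step 6: -4 → 0
  step 7: 0 → 2
  step 8: 2 → -2

-2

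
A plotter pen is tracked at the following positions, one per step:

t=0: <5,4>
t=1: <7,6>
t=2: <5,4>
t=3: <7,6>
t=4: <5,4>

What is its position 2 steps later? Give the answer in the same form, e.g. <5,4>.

The jumps are <+2,+2>, <-2,-2>, <+2,+2>, <-2,-2> — a geometric progression with ratio -1.
step 5: <5,4> + <+2,+2> → <7,6>
step 6: <7,6> + <-2,-2> → <5,4>

<5,4>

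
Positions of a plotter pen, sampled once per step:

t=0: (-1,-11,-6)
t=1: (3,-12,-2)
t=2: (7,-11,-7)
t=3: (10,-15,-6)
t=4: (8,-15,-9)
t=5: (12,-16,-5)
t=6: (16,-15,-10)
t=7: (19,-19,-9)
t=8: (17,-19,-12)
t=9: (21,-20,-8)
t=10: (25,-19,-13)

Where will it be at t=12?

The moves between consecutive positions are (+4,-1,+4), (+4,+1,-5), (+3,-4,+1), (-2,+0,-3), (+4,-1,+4), (+4,+1,-5), (+3,-4,+1), (-2,+0,-3), (+4,-1,+4), (+4,+1,-5); they repeat the 4-cycle [(+4,-1,+4), (+4,+1,-5), (+3,-4,+1), (-2,+0,-3)].
step 11: apply (+3,-4,+1) → (28,-23,-12)
step 12: apply (-2,+0,-3) → (26,-23,-15)

(26,-23,-15)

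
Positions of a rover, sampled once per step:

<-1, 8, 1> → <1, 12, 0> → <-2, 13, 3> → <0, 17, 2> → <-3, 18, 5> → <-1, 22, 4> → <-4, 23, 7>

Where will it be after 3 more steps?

<-3, 32, 8>

The moves between consecutive positions are <+2, +4, -1>, <-3, +1, +3>, <+2, +4, -1>, <-3, +1, +3>, <+2, +4, -1>, <-3, +1, +3>; they repeat the 2-cycle [<+2, +4, -1>, <-3, +1, +3>].
step 7: apply <+2, +4, -1> → <-2, 27, 6>
step 8: apply <-3, +1, +3> → <-5, 28, 9>
step 9: apply <+2, +4, -1> → <-3, 32, 8>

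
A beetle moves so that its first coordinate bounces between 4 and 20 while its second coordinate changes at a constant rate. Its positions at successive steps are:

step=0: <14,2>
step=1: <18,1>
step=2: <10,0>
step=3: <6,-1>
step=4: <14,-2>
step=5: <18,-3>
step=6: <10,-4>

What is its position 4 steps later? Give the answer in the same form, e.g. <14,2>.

<10,-8>

The first coordinate travels 8 per step and bounces off the walls at 4 and 20.
  step 7: 10 → 6
  step 8: 6 → 14
  step 9: 14 → 18
  step 10: 18 → 10
The second coordinate changes by -1 each step: at step 10 it is -8.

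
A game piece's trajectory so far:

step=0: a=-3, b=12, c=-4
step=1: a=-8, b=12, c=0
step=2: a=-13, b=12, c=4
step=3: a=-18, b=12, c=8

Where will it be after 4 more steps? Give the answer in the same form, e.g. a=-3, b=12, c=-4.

Constant displacement of (-5, +0, +4) per step.
step 4: a=-18, b=12, c=8 + (-5, +0, +4) → a=-23, b=12, c=12
step 5: a=-23, b=12, c=12 + (-5, +0, +4) → a=-28, b=12, c=16
step 6: a=-28, b=12, c=16 + (-5, +0, +4) → a=-33, b=12, c=20
step 7: a=-33, b=12, c=20 + (-5, +0, +4) → a=-38, b=12, c=24

a=-38, b=12, c=24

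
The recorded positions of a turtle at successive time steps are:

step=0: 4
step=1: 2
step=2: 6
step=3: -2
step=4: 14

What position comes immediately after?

Step-to-step displacements: -2, +4, -8, +16; each is -2× the previous.
step 5: 14 − 32 → -18

-18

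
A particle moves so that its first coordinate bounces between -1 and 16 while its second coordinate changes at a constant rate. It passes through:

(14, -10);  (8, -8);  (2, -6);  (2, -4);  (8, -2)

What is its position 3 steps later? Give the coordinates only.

The first coordinate reflects between -1 and 16, moving 6 per step.
  step 5: 8 → 14
  step 6: 14 → 12
  step 7: 12 → 6
The second coordinate changes by +2 each step: at step 7 it is 4.

(6, 4)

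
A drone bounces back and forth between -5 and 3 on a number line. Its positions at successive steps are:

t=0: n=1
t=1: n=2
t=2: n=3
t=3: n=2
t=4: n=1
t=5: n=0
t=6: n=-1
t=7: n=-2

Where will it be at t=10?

The value travels 1 per step and bounces off the walls at -5 and 3.
  step 8: -2 → -3
  step 9: -3 → -4
  step 10: -4 → -5

n=-5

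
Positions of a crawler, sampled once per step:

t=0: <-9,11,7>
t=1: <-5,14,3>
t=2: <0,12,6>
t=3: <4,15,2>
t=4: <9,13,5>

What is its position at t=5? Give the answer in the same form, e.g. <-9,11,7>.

The moves between consecutive positions are <+4,+3,-4>, <+5,-2,+3>, <+4,+3,-4>, <+5,-2,+3>; they repeat the 2-cycle [<+4,+3,-4>, <+5,-2,+3>].
step 5: apply <+4,+3,-4> → <13,16,1>

<13,16,1>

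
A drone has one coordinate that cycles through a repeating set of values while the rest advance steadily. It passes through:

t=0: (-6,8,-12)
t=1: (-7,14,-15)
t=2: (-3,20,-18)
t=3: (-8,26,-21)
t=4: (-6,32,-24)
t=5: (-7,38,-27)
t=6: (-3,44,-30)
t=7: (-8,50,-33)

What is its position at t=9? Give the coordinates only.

(-7,62,-39)

First: cycles through -6, -7, -3, -8 every 4 steps. Step 9 lands at position 1 of the cycle → -7.
Second: linear, +6 per step → 62 at step 9.
Third: linear, -3 per step → -39 at step 9.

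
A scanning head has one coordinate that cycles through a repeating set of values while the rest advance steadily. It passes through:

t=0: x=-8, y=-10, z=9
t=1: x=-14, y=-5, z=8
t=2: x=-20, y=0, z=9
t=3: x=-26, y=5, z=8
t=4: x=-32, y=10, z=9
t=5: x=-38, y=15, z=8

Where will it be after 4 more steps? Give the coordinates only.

X: linear, -6 per step → -62 at step 9.
Y: linear, +5 per step → 35 at step 9.
Z: cycles through 9, 8 every 2 steps. Step 9 lands at position 1 of the cycle → 8.

x=-62, y=35, z=8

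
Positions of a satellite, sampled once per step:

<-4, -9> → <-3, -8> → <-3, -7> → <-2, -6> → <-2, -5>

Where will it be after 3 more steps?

<0, -2>

The moves between consecutive positions are <+1, +1>, <+0, +1>, <+1, +1>, <+0, +1>; they repeat the 2-cycle [<+1, +1>, <+0, +1>].
step 5: apply <+1, +1> → <-1, -4>
step 6: apply <+0, +1> → <-1, -3>
step 7: apply <+1, +1> → <0, -2>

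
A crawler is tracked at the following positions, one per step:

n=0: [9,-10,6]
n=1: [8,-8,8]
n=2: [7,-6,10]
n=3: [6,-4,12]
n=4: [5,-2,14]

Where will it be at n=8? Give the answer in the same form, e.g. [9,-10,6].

[1,6,22]

Each step adds [-1,+2,+2] to the position.
step 5: [5,-2,14] + [-1,+2,+2] → [4,0,16]
step 6: [4,0,16] + [-1,+2,+2] → [3,2,18]
step 7: [3,2,18] + [-1,+2,+2] → [2,4,20]
step 8: [2,4,20] + [-1,+2,+2] → [1,6,22]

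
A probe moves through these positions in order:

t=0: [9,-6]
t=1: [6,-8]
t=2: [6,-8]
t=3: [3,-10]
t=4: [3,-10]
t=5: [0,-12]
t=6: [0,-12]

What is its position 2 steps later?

The moves between consecutive positions are [-3,-2], [+0,+0], [-3,-2], [+0,+0], [-3,-2], [+0,+0]; they repeat the 2-cycle [[-3,-2], [+0,+0]].
step 7: apply [-3,-2] → [-3,-14]
step 8: apply [+0,+0] → [-3,-14]

[-3,-14]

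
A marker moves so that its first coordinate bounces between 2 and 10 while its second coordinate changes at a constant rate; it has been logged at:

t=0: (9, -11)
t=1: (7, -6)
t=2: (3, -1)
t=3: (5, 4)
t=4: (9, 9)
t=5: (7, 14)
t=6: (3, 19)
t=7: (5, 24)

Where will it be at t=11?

The first coordinate reflects between 2 and 10, moving 4 per step.
  step 8: 5 → 9
  step 9: 9 → 7
  step 10: 7 → 3
  step 11: 3 → 5
The second coordinate changes by +5 each step: at step 11 it is 44.

(5, 44)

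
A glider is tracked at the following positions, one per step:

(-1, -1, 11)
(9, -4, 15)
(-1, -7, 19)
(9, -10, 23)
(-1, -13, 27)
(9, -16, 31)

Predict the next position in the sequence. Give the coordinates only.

The first coordinate repeats the cycle [-1, 9] with period 2; step 6 mod 2 = 0, giving -1.
The second coordinate changes by -3 each step, so at step 6 it is -1 + 6·(-3) = -19.
The third coordinate changes by +4 each step, so at step 6 it is 11 + 6·(4) = 35.

(-1, -19, 35)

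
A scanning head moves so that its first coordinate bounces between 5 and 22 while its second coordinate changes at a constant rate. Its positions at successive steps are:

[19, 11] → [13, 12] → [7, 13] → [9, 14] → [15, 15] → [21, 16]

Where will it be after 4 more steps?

[11, 20]

The first coordinate reflects between 5 and 22, moving 6 per step.
  step 6: 21 → 17
  step 7: 17 → 11
  step 8: 11 → 5
  step 9: 5 → 11
The second coordinate changes by +1 each step: at step 9 it is 20.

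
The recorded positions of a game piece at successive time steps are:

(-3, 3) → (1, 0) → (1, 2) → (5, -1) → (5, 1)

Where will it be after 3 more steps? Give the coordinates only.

The moves between consecutive positions are (+4, -3), (+0, +2), (+4, -3), (+0, +2); they repeat the 2-cycle [(+4, -3), (+0, +2)].
step 5: apply (+4, -3) → (9, -2)
step 6: apply (+0, +2) → (9, 0)
step 7: apply (+4, -3) → (13, -3)

(13, -3)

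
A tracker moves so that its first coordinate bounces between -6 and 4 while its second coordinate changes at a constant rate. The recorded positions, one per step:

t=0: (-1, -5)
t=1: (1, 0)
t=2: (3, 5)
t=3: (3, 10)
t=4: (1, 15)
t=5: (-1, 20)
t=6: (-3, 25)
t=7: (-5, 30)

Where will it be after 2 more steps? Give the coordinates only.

The first coordinate travels 2 per step and bounces off the walls at -6 and 4.
  step 8: -5 → -5
  step 9: -5 → -3
The second coordinate changes by +5 each step: at step 9 it is 40.

(-3, 40)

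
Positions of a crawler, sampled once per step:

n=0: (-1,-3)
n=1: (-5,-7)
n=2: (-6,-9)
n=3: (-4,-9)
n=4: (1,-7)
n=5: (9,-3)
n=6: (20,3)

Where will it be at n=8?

(51,21)

Taking differences between consecutive positions: (-4,-4), (-1,-2), (+2,+0), (+5,+2), (+8,+4), (+11,+6). These grow by (+3,+2) each step.
step 7: (20,3) + (+14,+8) → (34,11)
step 8: (34,11) + (+17,+10) → (51,21)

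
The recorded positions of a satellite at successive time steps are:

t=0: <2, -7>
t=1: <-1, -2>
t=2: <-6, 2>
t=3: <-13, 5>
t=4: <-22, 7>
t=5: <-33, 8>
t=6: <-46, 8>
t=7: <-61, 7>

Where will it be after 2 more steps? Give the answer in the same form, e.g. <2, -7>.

First differences are <-3, +5>, <-5, +4>, <-7, +3>, <-9, +2>, <-11, +1>, <-13, +0>, <-15, -1>; their common second difference is <-2, -1> (constant acceleration).
step 8: <-61, 7> + <-17, -2> → <-78, 5>
step 9: <-78, 5> + <-19, -3> → <-97, 2>

<-97, 2>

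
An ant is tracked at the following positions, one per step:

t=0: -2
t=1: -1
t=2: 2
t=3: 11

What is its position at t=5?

119

The jumps are +1, +3, +9 — a geometric progression with ratio 3.
step 4: 11 + 27 → 38
step 5: 38 + 81 → 119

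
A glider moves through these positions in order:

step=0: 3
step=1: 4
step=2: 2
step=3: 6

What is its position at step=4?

-2

The jumps are +1, -2, +4 — a geometric progression with ratio -2.
step 4: 6 − 8 → -2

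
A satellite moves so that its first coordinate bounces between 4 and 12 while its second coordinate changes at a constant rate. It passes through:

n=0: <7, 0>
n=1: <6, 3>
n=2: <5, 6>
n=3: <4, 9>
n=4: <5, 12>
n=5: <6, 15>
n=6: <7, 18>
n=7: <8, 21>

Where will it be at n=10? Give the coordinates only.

<11, 30>

The first coordinate travels 1 per step and bounces off the walls at 4 and 12.
  step 8: 8 → 9
  step 9: 9 → 10
  step 10: 10 → 11
The second coordinate changes by +3 each step: at step 10 it is 30.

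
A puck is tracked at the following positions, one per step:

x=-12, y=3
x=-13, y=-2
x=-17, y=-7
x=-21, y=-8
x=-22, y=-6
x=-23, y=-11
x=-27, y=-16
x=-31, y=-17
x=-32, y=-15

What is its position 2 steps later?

x=-37, y=-25

Step-to-step displacements: (-1,-5), (-4,-5), (-4,-1), (-1,+2), (-1,-5), (-4,-5), (-4,-1), (-1,+2) — a repeating cycle of length 4.
step 9: apply (-1,-5) → x=-33, y=-20
step 10: apply (-4,-5) → x=-37, y=-25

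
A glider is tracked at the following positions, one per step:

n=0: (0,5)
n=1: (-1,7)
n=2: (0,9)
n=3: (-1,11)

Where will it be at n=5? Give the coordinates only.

(-1,15)

First: cycles through 0, -1 every 2 steps. Step 5 lands at position 1 of the cycle → -1.
Second: linear, +2 per step → 15 at step 5.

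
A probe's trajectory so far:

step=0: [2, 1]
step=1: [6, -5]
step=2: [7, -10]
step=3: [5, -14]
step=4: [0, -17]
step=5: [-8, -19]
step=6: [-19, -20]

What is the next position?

[-33, -20]

Taking differences between consecutive positions: [+4, -6], [+1, -5], [-2, -4], [-5, -3], [-8, -2], [-11, -1]. These grow by [-3, +1] each step.
step 7: [-19, -20] + [-14, +0] → [-33, -20]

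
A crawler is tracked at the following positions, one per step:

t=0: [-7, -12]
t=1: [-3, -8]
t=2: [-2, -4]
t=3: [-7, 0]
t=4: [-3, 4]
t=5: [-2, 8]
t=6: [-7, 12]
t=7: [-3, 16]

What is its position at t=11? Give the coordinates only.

[-2, 32]

The first coordinate repeats the cycle [-7, -3, -2] with period 3; step 11 mod 3 = 2, giving -2.
The second coordinate changes by +4 each step, so at step 11 it is -12 + 11·(4) = 32.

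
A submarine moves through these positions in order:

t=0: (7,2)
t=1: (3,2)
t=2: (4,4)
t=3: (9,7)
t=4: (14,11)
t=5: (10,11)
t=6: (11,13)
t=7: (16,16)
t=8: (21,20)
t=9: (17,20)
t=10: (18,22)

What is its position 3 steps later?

Differencing gives (-4,+0), (+1,+2), (+5,+3), (+5,+4), (-4,+0), (+1,+2), (+5,+3), (+5,+4), (-4,+0), (+1,+2). This is the pattern (-4,+0), (+1,+2), (+5,+3), (+5,+4) repeated.
step 11: apply (+5,+3) → (23,25)
step 12: apply (+5,+4) → (28,29)
step 13: apply (-4,+0) → (24,29)

(24,29)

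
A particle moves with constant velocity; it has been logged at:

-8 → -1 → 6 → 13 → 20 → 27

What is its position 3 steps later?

48

The position changes by +7 every step.
step 6: 27 + 7 → 34
step 7: 34 + 7 → 41
step 8: 41 + 7 → 48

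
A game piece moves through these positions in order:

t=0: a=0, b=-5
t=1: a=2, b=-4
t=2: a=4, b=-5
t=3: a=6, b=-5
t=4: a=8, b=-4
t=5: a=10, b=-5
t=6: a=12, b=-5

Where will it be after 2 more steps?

a=16, b=-5

The a coordinate changes by +2 each step, so at step 8 it is 0 + 8·(2) = 16.
The b coordinate repeats the cycle [-5, -4, -5] with period 3; step 8 mod 3 = 2, giving -5.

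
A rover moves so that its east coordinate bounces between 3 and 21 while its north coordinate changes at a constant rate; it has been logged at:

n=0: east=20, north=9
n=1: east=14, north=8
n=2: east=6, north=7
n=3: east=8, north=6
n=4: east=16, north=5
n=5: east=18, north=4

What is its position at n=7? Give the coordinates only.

The east coordinate travels 8 per step and bounces off the walls at 3 and 21.
  step 6: 18 → 10
  step 7: 10 → 4
The north coordinate changes by -1 each step: at step 7 it is 2.

east=4, north=2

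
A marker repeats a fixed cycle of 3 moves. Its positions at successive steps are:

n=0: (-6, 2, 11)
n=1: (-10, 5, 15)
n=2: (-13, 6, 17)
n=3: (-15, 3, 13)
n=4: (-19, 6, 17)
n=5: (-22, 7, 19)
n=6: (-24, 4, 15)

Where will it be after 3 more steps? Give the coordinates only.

(-33, 5, 17)

Differencing gives (-4, +3, +4), (-3, +1, +2), (-2, -3, -4), (-4, +3, +4), (-3, +1, +2), (-2, -3, -4). This is the pattern (-4, +3, +4), (-3, +1, +2), (-2, -3, -4) repeated.
step 7: apply (-4, +3, +4) → (-28, 7, 19)
step 8: apply (-3, +1, +2) → (-31, 8, 21)
step 9: apply (-2, -3, -4) → (-33, 5, 17)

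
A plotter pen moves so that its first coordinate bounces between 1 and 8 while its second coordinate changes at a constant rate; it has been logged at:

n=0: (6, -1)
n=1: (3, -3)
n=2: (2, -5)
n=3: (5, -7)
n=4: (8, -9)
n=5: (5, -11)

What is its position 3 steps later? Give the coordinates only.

The first coordinate reflects between 1 and 8, moving 3 per step.
  step 6: 5 → 2
  step 7: 2 → 3
  step 8: 3 → 6
The second coordinate changes by -2 each step: at step 8 it is -17.

(6, -17)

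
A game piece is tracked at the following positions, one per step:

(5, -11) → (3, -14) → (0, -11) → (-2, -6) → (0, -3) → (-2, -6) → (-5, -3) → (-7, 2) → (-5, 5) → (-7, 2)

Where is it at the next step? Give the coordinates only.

(-10, 5)

Step-to-step displacements: (-2, -3), (-3, +3), (-2, +5), (+2, +3), (-2, -3), (-3, +3), (-2, +5), (+2, +3), (-2, -3) — a repeating cycle of length 4.
step 10: apply (-3, +3) → (-10, 5)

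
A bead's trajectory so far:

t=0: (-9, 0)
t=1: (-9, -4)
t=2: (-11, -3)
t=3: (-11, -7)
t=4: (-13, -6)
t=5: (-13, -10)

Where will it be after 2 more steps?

(-15, -13)

The moves between consecutive positions are (+0, -4), (-2, +1), (+0, -4), (-2, +1), (+0, -4); they repeat the 2-cycle [(+0, -4), (-2, +1)].
step 6: apply (-2, +1) → (-15, -9)
step 7: apply (+0, -4) → (-15, -13)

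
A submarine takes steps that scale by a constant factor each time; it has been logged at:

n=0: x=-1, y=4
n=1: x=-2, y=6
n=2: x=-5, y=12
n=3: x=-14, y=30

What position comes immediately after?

The jumps are (-1,+2), (-3,+6), (-9,+18) — a geometric progression with ratio 3.
step 4: x=-14, y=30 + (-27,+54) → x=-41, y=84

x=-41, y=84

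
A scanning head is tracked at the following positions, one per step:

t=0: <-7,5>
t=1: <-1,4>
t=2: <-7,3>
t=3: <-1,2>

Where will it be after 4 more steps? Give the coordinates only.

<-1,-2>

First: cycles through -7, -1 every 2 steps. Step 7 lands at position 1 of the cycle → -1.
Second: linear, -1 per step → -2 at step 7.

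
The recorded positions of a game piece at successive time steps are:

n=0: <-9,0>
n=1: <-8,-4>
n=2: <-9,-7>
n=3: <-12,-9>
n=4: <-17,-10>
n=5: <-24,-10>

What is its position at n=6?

Taking differences between consecutive positions: <+1,-4>, <-1,-3>, <-3,-2>, <-5,-1>, <-7,+0>. These grow by <-2,+1> each step.
step 6: <-24,-10> + <-9,+1> → <-33,-9>

<-33,-9>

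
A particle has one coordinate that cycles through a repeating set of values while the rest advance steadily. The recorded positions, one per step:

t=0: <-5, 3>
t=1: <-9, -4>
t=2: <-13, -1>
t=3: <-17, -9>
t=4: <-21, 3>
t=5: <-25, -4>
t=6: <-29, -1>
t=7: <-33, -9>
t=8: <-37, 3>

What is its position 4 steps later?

First: linear, -4 per step → -53 at step 12.
Second: cycles through 3, -4, -1, -9 every 4 steps. Step 12 lands at position 0 of the cycle → 3.

<-53, 3>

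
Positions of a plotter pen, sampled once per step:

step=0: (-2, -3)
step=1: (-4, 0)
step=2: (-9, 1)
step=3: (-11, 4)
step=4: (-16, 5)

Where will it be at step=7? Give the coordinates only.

(-25, 12)

The moves between consecutive positions are (-2, +3), (-5, +1), (-2, +3), (-5, +1); they repeat the 2-cycle [(-2, +3), (-5, +1)].
step 5: apply (-2, +3) → (-18, 8)
step 6: apply (-5, +1) → (-23, 9)
step 7: apply (-2, +3) → (-25, 12)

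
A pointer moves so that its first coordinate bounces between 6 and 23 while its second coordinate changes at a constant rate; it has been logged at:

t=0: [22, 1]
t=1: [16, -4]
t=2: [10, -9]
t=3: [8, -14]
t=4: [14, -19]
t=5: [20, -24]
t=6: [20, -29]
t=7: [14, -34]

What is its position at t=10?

The first coordinate travels 6 per step and bounces off the walls at 6 and 23.
  step 8: 14 → 8
  step 9: 8 → 10
  step 10: 10 → 16
The second coordinate changes by -5 each step: at step 10 it is -49.

[16, -49]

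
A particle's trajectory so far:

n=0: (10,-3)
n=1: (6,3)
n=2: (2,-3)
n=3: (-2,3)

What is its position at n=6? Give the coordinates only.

The first coordinate changes by -4 each step, so at step 6 it is 10 + 6·(-4) = -14.
The second coordinate repeats the cycle [-3, 3] with period 2; step 6 mod 2 = 0, giving -3.

(-14,-3)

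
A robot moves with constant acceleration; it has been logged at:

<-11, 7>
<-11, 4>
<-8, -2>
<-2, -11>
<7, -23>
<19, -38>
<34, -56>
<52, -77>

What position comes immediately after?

<73, -101>

Successive displacements: <+0, -3>, <+3, -6>, <+6, -9>, <+9, -12>, <+12, -15>, <+15, -18>, <+18, -21> — each changes by <+3, -3>.
step 8: <52, -77> + <+21, -24> → <73, -101>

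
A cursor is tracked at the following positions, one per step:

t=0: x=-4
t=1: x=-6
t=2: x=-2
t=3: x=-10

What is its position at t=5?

x=-26

The jumps are -2, +4, -8 — a geometric progression with ratio -2.
step 4: -10 + 16 → x=6
step 5: 6 − 32 → x=-26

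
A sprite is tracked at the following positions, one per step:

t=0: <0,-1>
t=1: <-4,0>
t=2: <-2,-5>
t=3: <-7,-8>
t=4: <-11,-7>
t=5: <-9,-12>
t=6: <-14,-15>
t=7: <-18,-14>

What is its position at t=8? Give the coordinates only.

Step-to-step displacements: <-4,+1>, <+2,-5>, <-5,-3>, <-4,+1>, <+2,-5>, <-5,-3>, <-4,+1> — a repeating cycle of length 3.
step 8: apply <+2,-5> → <-16,-19>

<-16,-19>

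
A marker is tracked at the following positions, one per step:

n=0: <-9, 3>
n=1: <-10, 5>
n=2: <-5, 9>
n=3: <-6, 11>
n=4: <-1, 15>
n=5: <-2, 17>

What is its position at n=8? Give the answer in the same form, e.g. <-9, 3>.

<7, 27>

Differencing gives <-1, +2>, <+5, +4>, <-1, +2>, <+5, +4>, <-1, +2>. This is the pattern <-1, +2>, <+5, +4> repeated.
step 6: apply <+5, +4> → <3, 21>
step 7: apply <-1, +2> → <2, 23>
step 8: apply <+5, +4> → <7, 27>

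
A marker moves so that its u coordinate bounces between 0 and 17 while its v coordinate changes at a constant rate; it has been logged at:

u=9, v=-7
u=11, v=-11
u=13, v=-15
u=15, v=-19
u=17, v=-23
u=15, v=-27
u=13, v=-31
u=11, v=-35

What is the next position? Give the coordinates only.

u=9, v=-39

The u coordinate reflects between 0 and 17, moving 2 per step.
  step 8: 11 → 9
The v coordinate changes by -4 each step: at step 8 it is -39.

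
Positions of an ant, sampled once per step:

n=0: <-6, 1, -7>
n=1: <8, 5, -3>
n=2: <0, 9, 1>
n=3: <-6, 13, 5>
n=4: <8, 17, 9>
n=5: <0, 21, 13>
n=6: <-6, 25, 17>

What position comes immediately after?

<8, 29, 21>

The first coordinate repeats the cycle [-6, 8, 0] with period 3; step 7 mod 3 = 1, giving 8.
The second coordinate changes by +4 each step, so at step 7 it is 1 + 7·(4) = 29.
The third coordinate changes by +4 each step, so at step 7 it is -7 + 7·(4) = 21.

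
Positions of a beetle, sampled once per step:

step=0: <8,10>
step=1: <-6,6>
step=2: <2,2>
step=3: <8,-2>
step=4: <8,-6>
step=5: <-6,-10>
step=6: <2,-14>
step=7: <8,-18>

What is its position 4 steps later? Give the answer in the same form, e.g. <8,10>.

<8,-34>

First: cycles through 8, -6, 2, 8 every 4 steps. Step 11 lands at position 3 of the cycle → 8.
Second: linear, -4 per step → -34 at step 11.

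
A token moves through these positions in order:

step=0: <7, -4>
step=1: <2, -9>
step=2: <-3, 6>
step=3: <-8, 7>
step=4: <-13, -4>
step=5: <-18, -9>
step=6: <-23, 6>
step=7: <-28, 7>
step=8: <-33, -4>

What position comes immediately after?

<-38, -9>

The first coordinate changes by -5 each step, so at step 9 it is 7 + 9·(-5) = -38.
The second coordinate repeats the cycle [-4, -9, 6, 7] with period 4; step 9 mod 4 = 1, giving -9.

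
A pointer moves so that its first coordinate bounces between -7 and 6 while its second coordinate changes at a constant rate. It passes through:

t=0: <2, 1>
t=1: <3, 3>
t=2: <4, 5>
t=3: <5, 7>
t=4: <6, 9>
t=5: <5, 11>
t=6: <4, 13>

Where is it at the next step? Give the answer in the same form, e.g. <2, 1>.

<3, 15>

The first coordinate reflects between -7 and 6, moving 1 per step.
  step 7: 4 → 3
The second coordinate changes by +2 each step: at step 7 it is 15.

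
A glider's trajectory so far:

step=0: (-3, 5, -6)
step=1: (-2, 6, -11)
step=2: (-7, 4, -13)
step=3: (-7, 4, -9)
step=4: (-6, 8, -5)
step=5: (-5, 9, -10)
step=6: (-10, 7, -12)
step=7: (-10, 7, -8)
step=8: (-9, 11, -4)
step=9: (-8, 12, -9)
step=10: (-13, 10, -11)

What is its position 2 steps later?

(-12, 14, -3)

Step-to-step displacements: (+1, +1, -5), (-5, -2, -2), (+0, +0, +4), (+1, +4, +4), (+1, +1, -5), (-5, -2, -2), (+0, +0, +4), (+1, +4, +4), (+1, +1, -5), (-5, -2, -2) — a repeating cycle of length 4.
step 11: apply (+0, +0, +4) → (-13, 10, -7)
step 12: apply (+1, +4, +4) → (-12, 14, -3)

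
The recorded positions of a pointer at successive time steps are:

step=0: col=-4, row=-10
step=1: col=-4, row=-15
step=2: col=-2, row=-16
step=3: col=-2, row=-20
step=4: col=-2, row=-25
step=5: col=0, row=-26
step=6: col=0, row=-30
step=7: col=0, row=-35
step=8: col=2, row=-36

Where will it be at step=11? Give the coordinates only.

The moves between consecutive positions are (+0, -5), (+2, -1), (+0, -4), (+0, -5), (+2, -1), (+0, -4), (+0, -5), (+2, -1); they repeat the 3-cycle [(+0, -5), (+2, -1), (+0, -4)].
step 9: apply (+0, -4) → col=2, row=-40
step 10: apply (+0, -5) → col=2, row=-45
step 11: apply (+2, -1) → col=4, row=-46

col=4, row=-46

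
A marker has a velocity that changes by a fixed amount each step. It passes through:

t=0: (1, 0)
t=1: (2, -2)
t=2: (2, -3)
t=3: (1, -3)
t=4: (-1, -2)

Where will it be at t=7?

(-13, 7)

Taking differences between consecutive positions: (+1, -2), (+0, -1), (-1, +0), (-2, +1). These grow by (-1, +1) each step.
step 5: (-1, -2) + (-3, +2) → (-4, 0)
step 6: (-4, 0) + (-4, +3) → (-8, 3)
step 7: (-8, 3) + (-5, +4) → (-13, 7)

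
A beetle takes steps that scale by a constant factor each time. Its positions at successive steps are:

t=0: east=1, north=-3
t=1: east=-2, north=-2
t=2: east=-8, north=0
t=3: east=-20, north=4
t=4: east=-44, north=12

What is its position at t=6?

east=-188, north=60

The jumps are (-3, +1), (-6, +2), (-12, +4), (-24, +8) — a geometric progression with ratio 2.
step 5: east=-44, north=12 + (-48, +16) → east=-92, north=28
step 6: east=-92, north=28 + (-96, +32) → east=-188, north=60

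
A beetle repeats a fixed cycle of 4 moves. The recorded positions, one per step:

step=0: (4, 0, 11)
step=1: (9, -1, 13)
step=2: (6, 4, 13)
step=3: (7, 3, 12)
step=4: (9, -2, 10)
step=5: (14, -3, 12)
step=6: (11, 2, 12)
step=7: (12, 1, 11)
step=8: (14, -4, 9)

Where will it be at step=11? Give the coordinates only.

(17, -1, 10)

The moves between consecutive positions are (+5, -1, +2), (-3, +5, +0), (+1, -1, -1), (+2, -5, -2), (+5, -1, +2), (-3, +5, +0), (+1, -1, -1), (+2, -5, -2); they repeat the 4-cycle [(+5, -1, +2), (-3, +5, +0), (+1, -1, -1), (+2, -5, -2)].
step 9: apply (+5, -1, +2) → (19, -5, 11)
step 10: apply (-3, +5, +0) → (16, 0, 11)
step 11: apply (+1, -1, -1) → (17, -1, 10)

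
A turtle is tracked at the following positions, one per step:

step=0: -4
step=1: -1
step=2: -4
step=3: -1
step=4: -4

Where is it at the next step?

-1

The jumps are +3, -3, +3, -3 — a geometric progression with ratio -1.
step 5: -4 + 3 → -1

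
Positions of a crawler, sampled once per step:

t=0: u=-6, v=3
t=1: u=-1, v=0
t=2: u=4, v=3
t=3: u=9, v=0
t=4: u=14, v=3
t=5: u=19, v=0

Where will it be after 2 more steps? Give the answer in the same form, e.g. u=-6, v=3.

U: linear, +5 per step → 29 at step 7.
V: cycles through 3, 0 every 2 steps. Step 7 lands at position 1 of the cycle → 0.

u=29, v=0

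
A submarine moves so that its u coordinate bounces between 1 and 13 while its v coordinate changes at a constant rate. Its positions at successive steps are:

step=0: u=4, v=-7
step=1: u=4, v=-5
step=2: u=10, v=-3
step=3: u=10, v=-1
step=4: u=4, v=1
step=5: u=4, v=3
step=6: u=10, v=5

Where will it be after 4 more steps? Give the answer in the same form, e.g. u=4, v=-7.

u=10, v=13

The u coordinate travels 6 per step and bounces off the walls at 1 and 13.
  step 7: 10 → 10
  step 8: 10 → 4
  step 9: 4 → 4
  step 10: 4 → 10
The v coordinate changes by +2 each step: at step 10 it is 13.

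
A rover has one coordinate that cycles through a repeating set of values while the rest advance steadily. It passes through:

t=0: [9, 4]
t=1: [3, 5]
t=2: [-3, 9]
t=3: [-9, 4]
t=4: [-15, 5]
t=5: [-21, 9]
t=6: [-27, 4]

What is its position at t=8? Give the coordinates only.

[-39, 9]

First: linear, -6 per step → -39 at step 8.
Second: cycles through 4, 5, 9 every 3 steps. Step 8 lands at position 2 of the cycle → 9.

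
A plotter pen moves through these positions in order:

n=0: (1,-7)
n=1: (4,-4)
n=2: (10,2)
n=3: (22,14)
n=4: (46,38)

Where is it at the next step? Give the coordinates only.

The jumps are (+3,+3), (+6,+6), (+12,+12), (+24,+24) — a geometric progression with ratio 2.
step 5: (46,38) + (+48,+48) → (94,86)

(94,86)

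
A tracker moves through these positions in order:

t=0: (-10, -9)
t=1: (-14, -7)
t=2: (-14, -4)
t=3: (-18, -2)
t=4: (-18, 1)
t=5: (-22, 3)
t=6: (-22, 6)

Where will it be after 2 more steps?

(-26, 11)

The moves between consecutive positions are (-4, +2), (+0, +3), (-4, +2), (+0, +3), (-4, +2), (+0, +3); they repeat the 2-cycle [(-4, +2), (+0, +3)].
step 7: apply (-4, +2) → (-26, 8)
step 8: apply (+0, +3) → (-26, 11)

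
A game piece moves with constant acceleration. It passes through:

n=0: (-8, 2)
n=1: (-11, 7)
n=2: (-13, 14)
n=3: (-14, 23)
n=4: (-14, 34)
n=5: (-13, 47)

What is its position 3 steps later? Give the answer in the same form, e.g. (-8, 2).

Successive displacements: (-3, +5), (-2, +7), (-1, +9), (+0, +11), (+1, +13) — each changes by (+1, +2).
step 6: (-13, 47) + (+2, +15) → (-11, 62)
step 7: (-11, 62) + (+3, +17) → (-8, 79)
step 8: (-8, 79) + (+4, +19) → (-4, 98)

(-4, 98)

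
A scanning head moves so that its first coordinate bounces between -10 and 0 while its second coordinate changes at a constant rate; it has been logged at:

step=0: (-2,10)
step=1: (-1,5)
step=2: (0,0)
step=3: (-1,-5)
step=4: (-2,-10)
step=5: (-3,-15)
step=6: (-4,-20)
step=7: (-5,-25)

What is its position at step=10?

The first coordinate reflects between -10 and 0, moving 1 per step.
  step 8: -5 → -6
  step 9: -6 → -7
  step 10: -7 → -8
The second coordinate changes by -5 each step: at step 10 it is -40.

(-8,-40)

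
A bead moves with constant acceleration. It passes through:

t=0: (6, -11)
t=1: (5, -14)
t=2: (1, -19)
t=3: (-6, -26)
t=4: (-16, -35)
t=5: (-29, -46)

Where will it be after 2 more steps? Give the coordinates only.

Taking differences between consecutive positions: (-1, -3), (-4, -5), (-7, -7), (-10, -9), (-13, -11). These grow by (-3, -2) each step.
step 6: (-29, -46) + (-16, -13) → (-45, -59)
step 7: (-45, -59) + (-19, -15) → (-64, -74)

(-64, -74)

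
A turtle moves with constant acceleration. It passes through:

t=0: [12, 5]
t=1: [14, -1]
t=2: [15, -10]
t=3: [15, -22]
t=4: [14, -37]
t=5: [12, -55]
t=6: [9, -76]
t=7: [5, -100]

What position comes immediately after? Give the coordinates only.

[0, -127]

Successive displacements: [+2, -6], [+1, -9], [+0, -12], [-1, -15], [-2, -18], [-3, -21], [-4, -24] — each changes by [-1, -3].
step 8: [5, -100] + [-5, -27] → [0, -127]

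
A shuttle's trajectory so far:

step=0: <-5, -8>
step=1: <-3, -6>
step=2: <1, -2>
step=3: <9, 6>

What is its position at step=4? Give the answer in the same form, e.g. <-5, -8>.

<25, 22>

The jumps are <+2, +2>, <+4, +4>, <+8, +8> — a geometric progression with ratio 2.
step 4: <9, 6> + <+16, +16> → <25, 22>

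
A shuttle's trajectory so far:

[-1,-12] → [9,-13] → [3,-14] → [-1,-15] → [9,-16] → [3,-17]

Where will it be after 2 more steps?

The first coordinate repeats the cycle [-1, 9, 3] with period 3; step 7 mod 3 = 1, giving 9.
The second coordinate changes by -1 each step, so at step 7 it is -12 + 7·(-1) = -19.

[9,-19]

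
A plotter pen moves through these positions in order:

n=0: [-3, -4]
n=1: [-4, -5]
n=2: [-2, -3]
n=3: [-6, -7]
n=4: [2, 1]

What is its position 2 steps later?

Step-to-step displacements: [-1, -1], [+2, +2], [-4, -4], [+8, +8]; each is -2× the previous.
step 5: [2, 1] + [-16, -16] → [-14, -15]
step 6: [-14, -15] + [+32, +32] → [18, 17]

[18, 17]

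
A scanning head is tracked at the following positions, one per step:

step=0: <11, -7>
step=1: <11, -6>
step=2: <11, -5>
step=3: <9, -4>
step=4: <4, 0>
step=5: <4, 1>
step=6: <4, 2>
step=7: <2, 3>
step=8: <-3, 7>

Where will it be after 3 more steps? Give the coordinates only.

<-5, 10>

Step-to-step displacements: <+0, +1>, <+0, +1>, <-2, +1>, <-5, +4>, <+0, +1>, <+0, +1>, <-2, +1>, <-5, +4> — a repeating cycle of length 4.
step 9: apply <+0, +1> → <-3, 8>
step 10: apply <+0, +1> → <-3, 9>
step 11: apply <-2, +1> → <-5, 10>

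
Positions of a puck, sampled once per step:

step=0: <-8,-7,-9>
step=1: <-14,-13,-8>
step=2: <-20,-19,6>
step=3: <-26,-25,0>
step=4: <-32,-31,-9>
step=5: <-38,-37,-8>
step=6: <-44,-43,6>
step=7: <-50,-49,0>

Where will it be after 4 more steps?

The first coordinate changes by -6 each step, so at step 11 it is -8 + 11·(-6) = -74.
The second coordinate changes by -6 each step, so at step 11 it is -7 + 11·(-6) = -73.
The third coordinate repeats the cycle [-9, -8, 6, 0] with period 4; step 11 mod 4 = 3, giving 0.

<-74,-73,0>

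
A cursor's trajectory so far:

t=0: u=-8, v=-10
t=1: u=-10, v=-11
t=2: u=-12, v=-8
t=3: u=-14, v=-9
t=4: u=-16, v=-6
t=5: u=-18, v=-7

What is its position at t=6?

Differencing gives (-2, -1), (-2, +3), (-2, -1), (-2, +3), (-2, -1). This is the pattern (-2, -1), (-2, +3) repeated.
step 6: apply (-2, +3) → u=-20, v=-4

u=-20, v=-4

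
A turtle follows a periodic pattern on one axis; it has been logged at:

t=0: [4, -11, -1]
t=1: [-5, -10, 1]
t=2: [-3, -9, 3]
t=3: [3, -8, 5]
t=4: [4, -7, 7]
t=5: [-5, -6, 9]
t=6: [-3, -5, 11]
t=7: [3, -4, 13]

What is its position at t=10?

The first coordinate repeats the cycle [4, -5, -3, 3] with period 4; step 10 mod 4 = 2, giving -3.
The second coordinate changes by +1 each step, so at step 10 it is -11 + 10·(1) = -1.
The third coordinate changes by +2 each step, so at step 10 it is -1 + 10·(2) = 19.

[-3, -1, 19]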